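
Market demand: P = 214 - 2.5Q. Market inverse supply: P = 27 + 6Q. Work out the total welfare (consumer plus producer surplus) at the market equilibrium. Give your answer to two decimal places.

Set 214 - 2.5Q = 27 + 6Q, which gives 187 = 8.5Q, so Q* = 22 and P* = 214 - 2.5(22) = 159.
Total surplus is the full triangle between the curves from 0 to Q*: (1/2)(22)(214 - 27) = 2057.

2057.00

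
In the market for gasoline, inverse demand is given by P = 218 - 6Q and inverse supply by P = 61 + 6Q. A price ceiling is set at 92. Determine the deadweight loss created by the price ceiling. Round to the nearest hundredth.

Free-market equilibrium: 218 - 6Q = 61 + 6Q gives Q* = 13.0833, P* = 139.5.
At P = 92, sellers supply (92 - 61)/6 = 5.1667 while buyers want more, so the quantity traded is 5.1667 at price 92.
The lost-trades triangle has base Q* - 5.1667 = 7.9167 and height equal to the gap between the curves at Q = 5.1667, which is 187 - 92 = 95. DWL = (1/2)(7.9167)(95) = 376.0417.

376.04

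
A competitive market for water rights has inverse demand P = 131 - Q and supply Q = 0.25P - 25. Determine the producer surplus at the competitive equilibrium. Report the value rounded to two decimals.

Rewriting supply in inverse form: P = 100 + 4Q.
Set 131 - Q = 100 + 4Q, which gives 31 = 5Q, so Q* = 6.2 and P* = 131 - (6.2) = 124.8.
The supply curve's price intercept is 100, so PS = (1/2)(Q*)(P* - 100) = (1/2)(6.2)(24.8) = 76.88.

76.88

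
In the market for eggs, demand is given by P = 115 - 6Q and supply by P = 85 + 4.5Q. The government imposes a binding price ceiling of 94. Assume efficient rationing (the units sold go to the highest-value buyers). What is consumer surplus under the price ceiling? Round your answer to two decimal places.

Without the control, 115 - 6Q = 85 + 4.5Q so Q* = 2.8571 and P* = 97.8571.
At P = 94, sellers supply (94 - 85)/4.5 = 2 while buyers want more, so the quantity traded is 2 at price 94.
The demand price at Q = 2 is 103. CS is the trapezoid between demand and 94 over [0, 2]: (1/2)[(115 - 94) + (103 - 94)](2) = 30.

30.00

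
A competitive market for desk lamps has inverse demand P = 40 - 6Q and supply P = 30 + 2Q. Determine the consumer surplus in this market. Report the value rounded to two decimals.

4.69

Equilibrium: 40 - 6Q = 30 + 2Q, so Q* = 1.25 and P* = 32.5.
Consumer surplus is the triangle under demand above P*: (1/2)(1.25)(40 - 32.5) = (1/2)(1.25)(7.5) = 4.6875.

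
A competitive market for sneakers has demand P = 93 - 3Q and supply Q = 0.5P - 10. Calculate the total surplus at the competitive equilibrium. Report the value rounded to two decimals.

Rewriting supply in inverse form: P = 20 + 2Q.
Set 93 - 3Q = 20 + 2Q, which gives 73 = 5Q, so Q* = 14.6 and P* = 93 - 3(14.6) = 49.2.
CS = (1/2)(14.6)(43.8) = 319.74 and PS = (1/2)(14.6)(29.2) = 213.16, so total surplus = 532.9.

532.90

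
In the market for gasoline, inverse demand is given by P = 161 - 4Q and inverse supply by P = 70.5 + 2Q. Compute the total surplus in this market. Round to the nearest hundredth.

Set 161 - 4Q = 70.5 + 2Q, which gives 90.5 = 6Q, so Q* = 15.0833 and P* = 161 - 4(15.0833) = 100.6667.
Total surplus is the full triangle between the curves from 0 to Q*: (1/2)(15.0833)(161 - 70.5) = 682.5208.

682.52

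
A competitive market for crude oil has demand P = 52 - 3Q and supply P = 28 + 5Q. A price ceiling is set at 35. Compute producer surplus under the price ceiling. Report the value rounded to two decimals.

4.90

Free-market equilibrium: 52 - 3Q = 28 + 5Q gives Q* = 3, P* = 43.
At P = 35, sellers supply (35 - 28)/5 = 1.4 while buyers want more, so the quantity traded is 1.4 at price 35.
PS is the triangle above supply below 35: (1/2)(1.4)(35 - 28) = 4.9.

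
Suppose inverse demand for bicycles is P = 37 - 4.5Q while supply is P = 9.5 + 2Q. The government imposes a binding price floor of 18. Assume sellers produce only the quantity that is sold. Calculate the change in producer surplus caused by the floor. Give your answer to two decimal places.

Without the control, 37 - 4.5Q = 9.5 + 2Q so Q* = 4.2308 and P* = 17.9615.
At P = 18, buyers demand (37 - 18)/4.5 = 4.2222 while sellers would supply more, so the quantity traded is 4.2222 at price 18.
PS goes from (1/2)(4.2308)(8.4615) = 17.8994 to 18.0617 (computed as (18 - 9.5)(4.2222) - (1/2)(2)(4.2222)^2), a change of 0.1623.

0.16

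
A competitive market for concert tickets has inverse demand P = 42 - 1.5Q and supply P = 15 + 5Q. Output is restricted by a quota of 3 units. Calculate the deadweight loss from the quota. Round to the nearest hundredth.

Without the quota, 42 - 1.5Q = 15 + 5Q gives Q* = 4.1538.
At Q = 3 the demand price is 42 - 1.5(3) = 37.5 and the supply price is 15 + 5(3) = 30.
DWL = (1/2)(gap between curves at 3) x (Q* - 3) = (1/2)(7.5)(1.1538) = 4.3269.

4.33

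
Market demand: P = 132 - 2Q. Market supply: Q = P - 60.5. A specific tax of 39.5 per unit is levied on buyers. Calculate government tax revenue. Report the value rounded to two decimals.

421.33

Rewriting supply in inverse form: P = 60.5 + Q.
Pre-tax equilibrium: 132 - 2Q = 60.5 + Q gives Q* = 23.8333, P* = 84.3333.
With the tax, buyers' net willingness to pay falls by 39.5: (132 - 39.5) - 2Q = 60.5 + Q, so Q_t = 10.6667. Buyers pay P_b = 110.6667; sellers receive P_s = P_b - 39.5 = 71.1667.
Revenue is the tax times quantity traded: 39.5 x 10.6667 = 421.3333.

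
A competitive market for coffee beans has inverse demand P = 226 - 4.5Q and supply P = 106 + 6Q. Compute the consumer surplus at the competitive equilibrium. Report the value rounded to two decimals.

293.88

Equilibrium: 226 - 4.5Q = 106 + 6Q, so Q* = 11.4286 and P* = 174.5714.
Consumer surplus is the triangle under demand above P*: (1/2)(11.4286)(226 - 174.5714) = (1/2)(11.4286)(51.4286) = 293.8776.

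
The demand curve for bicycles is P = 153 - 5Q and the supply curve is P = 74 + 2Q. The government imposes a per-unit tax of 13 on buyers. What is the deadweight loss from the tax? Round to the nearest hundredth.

Without the tax, 153 - 5Q = 74 + 2Q so Q* = 11.2857 and P* = 96.5714.
A tax on buyers shifts demand down by 13: (153 - 13) - 5Q = 74 + 2Q, so Q_t = 9.4286. Buyers pay P_b = 105.8571; sellers receive P_s = P_b - 13 = 92.8571.
Deadweight loss is the triangle between the curves from Q_t to Q*: (1/2)(11.2857 - 9.4286)(13) = 12.0714.

12.07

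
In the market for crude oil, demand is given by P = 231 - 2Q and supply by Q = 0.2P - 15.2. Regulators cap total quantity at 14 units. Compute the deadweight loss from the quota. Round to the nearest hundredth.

232.07

Rewriting supply in inverse form: P = 76 + 5Q.
Unrestricted equilibrium: Q* = (231 - 76)/(2 + 5) = 22.1429.
At Q = 14 the demand price is 231 - 2(14) = 203 and the supply price is 76 + 5(14) = 146.
Deadweight loss is the triangle between the curves from 14 to 22.1429: (1/2)(203 - 146)(22.1429 - 14) = 232.0714.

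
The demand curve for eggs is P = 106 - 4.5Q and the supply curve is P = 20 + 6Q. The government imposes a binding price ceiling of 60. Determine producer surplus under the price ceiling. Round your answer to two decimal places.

Free-market equilibrium: 106 - 4.5Q = 20 + 6Q gives Q* = 8.1905, P* = 69.1429.
At P = 60, sellers supply (60 - 20)/6 = 6.6667 while buyers want more, so the quantity traded is 6.6667 at price 60.
PS is the triangle above supply below 60: (1/2)(6.6667)(60 - 20) = 133.3333.

133.33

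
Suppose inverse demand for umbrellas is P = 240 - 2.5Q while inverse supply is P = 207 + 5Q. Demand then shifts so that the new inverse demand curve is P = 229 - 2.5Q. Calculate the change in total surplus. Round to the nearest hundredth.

-40.33

Initial equilibrium: Q_0 = 4.4, P_0 = 229; CS_0 = (1/2)(4.4)(11) = 24.2, PS_0 = (1/2)(4.4)(22) = 48.4.
New equilibrium: 229 - 2.5Q = 207 + 5Q gives Q_1 = 2.9333, P_1 = 221.6667; CS_1 = 10.7556, PS_1 = 21.5111.
Change in total surplus = (10.7556 + 21.5111) - (24.2 + 48.4) = -40.3333.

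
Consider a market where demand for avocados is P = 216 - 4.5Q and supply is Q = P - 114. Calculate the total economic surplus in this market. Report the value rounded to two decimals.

Rewriting supply in inverse form: P = 114 + Q.
Setting demand equal to supply, 102 = 5.5Q, so Q* = 18.5455 and P* = 132.5455.
CS = (1/2)(18.5455)(83.4545) = 773.8512 and PS = (1/2)(18.5455)(18.5455) = 171.9669, so total surplus = 945.8182.

945.82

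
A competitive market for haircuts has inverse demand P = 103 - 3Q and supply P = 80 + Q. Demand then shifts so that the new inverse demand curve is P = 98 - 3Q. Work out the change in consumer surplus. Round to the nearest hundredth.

Initial equilibrium: Q_0 = 5.75, P_0 = 85.75; CS_0 = (1/2)(5.75)(17.25) = 49.5938, PS_0 = (1/2)(5.75)(5.75) = 16.5312.
New equilibrium: 98 - 3Q = 80 + Q gives Q_1 = 4.5, P_1 = 84.5; CS_1 = 30.375, PS_1 = 10.125.
Change in consumer surplus = 30.375 - 49.5938 = -19.2188.

-19.22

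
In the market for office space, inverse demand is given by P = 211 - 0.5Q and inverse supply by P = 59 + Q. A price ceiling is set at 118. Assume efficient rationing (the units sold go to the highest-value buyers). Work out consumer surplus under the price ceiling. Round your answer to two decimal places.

4616.75

Without the control, 211 - 0.5Q = 59 + Q so Q* = 101.3333 and P* = 160.3333.
At P = 118, sellers supply (118 - 59)/1 = 59 while buyers want more, so the quantity traded is 59 at price 118.
The demand price at Q = 59 is 181.5. CS is the trapezoid between demand and 118 over [0, 59]: (1/2)[(211 - 118) + (181.5 - 118)](59) = 4616.75.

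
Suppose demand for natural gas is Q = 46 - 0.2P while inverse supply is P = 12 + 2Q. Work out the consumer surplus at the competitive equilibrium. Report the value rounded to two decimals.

Rewriting demand in inverse form: P = 230 - 5Q.
Setting demand equal to supply, 218 = 7Q, so Q* = 31.1429 and P* = 74.2857.
The demand choke price is 230, so CS = (1/2)(Q*)(230 - P*) = (1/2)(31.1429)(155.7143) = 2424.6939.

2424.69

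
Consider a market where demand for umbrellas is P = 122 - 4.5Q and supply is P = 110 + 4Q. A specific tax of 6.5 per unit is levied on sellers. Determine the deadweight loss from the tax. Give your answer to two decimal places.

2.49

Pre-tax equilibrium: 122 - 4.5Q = 110 + 4Q gives Q* = 1.4118, P* = 115.6471.
With the tax, sellers need 6.5 more per unit: 122 - 4.5Q = 110 + 4Q + 6.5, so Q_t = 0.6471. Buyers pay P_b = 119.0882; sellers receive P_s = P_b - 6.5 = 112.5882.
Deadweight loss is the triangle between the curves from Q_t to Q*: (1/2)(1.4118 - 0.6471)(6.5) = 2.4853.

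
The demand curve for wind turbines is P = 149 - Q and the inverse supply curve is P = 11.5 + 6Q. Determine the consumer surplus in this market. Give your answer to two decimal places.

Set 149 - Q = 11.5 + 6Q, which gives 137.5 = 7Q, so Q* = 19.6429 and P* = 149 - (19.6429) = 129.3571.
CS is the area between the demand curve and P* from 0 to Q*: (1/2)(19.6429)(19.6429) = 192.9209.

192.92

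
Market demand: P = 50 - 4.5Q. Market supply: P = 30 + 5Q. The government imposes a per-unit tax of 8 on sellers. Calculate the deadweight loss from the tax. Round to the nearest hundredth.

3.37

Without the tax, 50 - 4.5Q = 30 + 5Q so Q* = 2.1053 and P* = 40.5263.
With the tax, sellers need 8 more per unit: 50 - 4.5Q = 30 + 5Q + 8, so Q_t = 1.2632. Buyers pay P_b = 44.3158; sellers receive P_s = P_b - 8 = 36.3158.
Deadweight loss is the triangle between the curves from Q_t to Q*: (1/2)(2.1053 - 1.2632)(8) = 3.3684.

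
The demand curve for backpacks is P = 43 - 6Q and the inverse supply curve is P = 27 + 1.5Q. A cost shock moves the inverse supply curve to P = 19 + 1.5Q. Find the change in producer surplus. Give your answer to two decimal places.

Initial equilibrium: Q_0 = 2.1333, P_0 = 30.2; CS_0 = (1/2)(2.1333)(12.8) = 13.6533, PS_0 = (1/2)(2.1333)(3.2) = 3.4133.
New equilibrium: 43 - 6Q = 19 + 1.5Q gives Q_1 = 3.2, P_1 = 23.8; CS_1 = 30.72, PS_1 = 7.68.
Change in producer surplus = 7.68 - 3.4133 = 4.2667.

4.27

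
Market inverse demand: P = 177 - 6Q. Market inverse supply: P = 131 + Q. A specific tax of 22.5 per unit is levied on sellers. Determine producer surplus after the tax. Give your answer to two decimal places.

Without the tax, 177 - 6Q = 131 + Q so Q* = 6.5714 and P* = 137.5714.
With the tax, sellers need 22.5 more per unit: 177 - 6Q = 131 + Q + 22.5, so Q_t = 3.3571. Buyers pay P_b = 156.8571; sellers receive P_s = P_b - 22.5 = 134.3571.
Producer surplus is the triangle above supply below P_s: (1/2)(3.3571)(134.3571 - 131) = 5.6352.

5.64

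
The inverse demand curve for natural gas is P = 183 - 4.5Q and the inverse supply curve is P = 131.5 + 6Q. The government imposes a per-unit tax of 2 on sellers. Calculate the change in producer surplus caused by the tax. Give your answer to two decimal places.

Without the tax, 183 - 4.5Q = 131.5 + 6Q so Q* = 4.9048 and P* = 160.9286.
With the tax, sellers need 2 more per unit: 183 - 4.5Q = 131.5 + 6Q + 2, so Q_t = 4.7143. Buyers pay P_b = 161.7857; sellers receive P_s = P_b - 2 = 159.7857.
PS falls from (1/2)(4.9048)(29.4286) = 72.1701 to (1/2)(4.7143)(28.2857) = 66.6735, a change of -5.4966.

-5.50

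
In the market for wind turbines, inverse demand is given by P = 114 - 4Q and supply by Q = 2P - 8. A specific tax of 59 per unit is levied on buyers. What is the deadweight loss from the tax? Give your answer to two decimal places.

Rewriting supply in inverse form: P = 4 + 0.5Q.
Pre-tax equilibrium: 114 - 4Q = 4 + 0.5Q gives Q* = 24.4444, P* = 16.2222.
A tax on buyers shifts demand down by 59: (114 - 59) - 4Q = 4 + 0.5Q, so Q_t = 11.3333. Buyers pay P_b = 68.6667; sellers receive P_s = P_b - 59 = 9.6667.
The welfare triangle lost has base Q* - Q_t = 13.1111 and height t = 59, so DWL = (1/2)(13.1111)(59) = 386.7778.

386.78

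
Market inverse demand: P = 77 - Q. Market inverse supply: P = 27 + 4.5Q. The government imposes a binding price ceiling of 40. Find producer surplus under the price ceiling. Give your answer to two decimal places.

18.78

Without the control, 77 - Q = 27 + 4.5Q so Q* = 9.0909 and P* = 67.9091.
At the ceiling price 40, quantity supplied is (40 - 27)/4.5 = 2.8889; supply is the short side, so Q = 2.8889 trades at P = 40.
PS is the triangle above supply below 40: (1/2)(2.8889)(40 - 27) = 18.7778.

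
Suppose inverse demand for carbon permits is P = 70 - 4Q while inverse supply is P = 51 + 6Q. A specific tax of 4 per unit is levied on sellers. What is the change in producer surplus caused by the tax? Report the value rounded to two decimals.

-4.08

Without the tax, 70 - 4Q = 51 + 6Q so Q* = 1.9 and P* = 62.4.
With the tax, sellers need 4 more per unit: 70 - 4Q = 51 + 6Q + 4, so Q_t = 1.5. Buyers pay P_b = 64; sellers receive P_s = P_b - 4 = 60.
PS falls from (1/2)(1.9)(11.4) = 10.83 to (1/2)(1.5)(9) = 6.75, a change of -4.08.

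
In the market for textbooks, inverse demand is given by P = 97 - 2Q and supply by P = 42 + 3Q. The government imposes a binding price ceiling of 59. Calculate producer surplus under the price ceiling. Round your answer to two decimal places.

48.17

Free-market equilibrium: 97 - 2Q = 42 + 3Q gives Q* = 11, P* = 75.
At the ceiling price 59, quantity supplied is (59 - 42)/3 = 5.6667; supply is the short side, so Q = 5.6667 trades at P = 59.
PS is the triangle above supply below 59: (1/2)(5.6667)(59 - 42) = 48.1667.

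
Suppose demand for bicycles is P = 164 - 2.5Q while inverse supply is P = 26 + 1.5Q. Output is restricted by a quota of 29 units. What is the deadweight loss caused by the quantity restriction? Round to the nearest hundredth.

60.50

Unrestricted equilibrium: Q* = (164 - 26)/(2.5 + 1.5) = 34.5.
At Q = 29 the demand price is 164 - 2.5(29) = 91.5 and the supply price is 26 + 1.5(29) = 69.5.
DWL = (1/2)(gap between curves at 29) x (Q* - 29) = (1/2)(22)(5.5) = 60.5.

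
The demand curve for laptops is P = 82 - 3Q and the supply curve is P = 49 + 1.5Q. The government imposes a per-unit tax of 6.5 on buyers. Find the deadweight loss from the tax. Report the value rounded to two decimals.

Without the tax, 82 - 3Q = 49 + 1.5Q so Q* = 7.3333 and P* = 60.
A tax on buyers shifts demand down by 6.5: (82 - 6.5) - 3Q = 49 + 1.5Q, so Q_t = 5.8889. Buyers pay P_b = 64.3333; sellers receive P_s = P_b - 6.5 = 57.8333.
Deadweight loss is the triangle between the curves from Q_t to Q*: (1/2)(7.3333 - 5.8889)(6.5) = 4.6944.

4.69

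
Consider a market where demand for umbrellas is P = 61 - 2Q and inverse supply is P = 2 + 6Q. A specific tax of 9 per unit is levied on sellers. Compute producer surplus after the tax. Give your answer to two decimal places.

117.19

Without the tax, 61 - 2Q = 2 + 6Q so Q* = 7.375 and P* = 46.25.
A tax on sellers shifts supply up by 9: 61 - 2Q = 2 + 6Q + 9, so Q_t = 6.25. Buyers pay P_b = 48.5; sellers receive P_s = P_b - 9 = 39.5.
Producer surplus is the triangle above supply below P_s: (1/2)(6.25)(39.5 - 2) = 117.1875.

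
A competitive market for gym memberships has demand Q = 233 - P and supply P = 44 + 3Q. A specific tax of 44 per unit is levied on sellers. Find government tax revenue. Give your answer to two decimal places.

1595.00

Rewriting demand in inverse form: P = 233 - Q.
Pre-tax equilibrium: 233 - Q = 44 + 3Q gives Q* = 47.25, P* = 185.75.
A tax on sellers shifts supply up by 44: 233 - Q = 44 + 3Q + 44, so Q_t = 36.25. Buyers pay P_b = 196.75; sellers receive P_s = P_b - 44 = 152.75.
Tax revenue = t x Q_t = 44 x 36.25 = 1595.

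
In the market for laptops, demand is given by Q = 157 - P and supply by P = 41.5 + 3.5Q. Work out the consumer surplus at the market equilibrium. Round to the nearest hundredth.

Rewriting demand in inverse form: P = 157 - Q.
Equilibrium: 157 - Q = 41.5 + 3.5Q, so Q* = 25.6667 and P* = 131.3333.
CS is the area between the demand curve and P* from 0 to Q*: (1/2)(25.6667)(25.6667) = 329.3889.

329.39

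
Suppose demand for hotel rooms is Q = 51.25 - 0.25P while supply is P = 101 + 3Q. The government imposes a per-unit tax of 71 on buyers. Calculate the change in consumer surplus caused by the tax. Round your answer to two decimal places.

-397.02

Rewriting demand in inverse form: P = 205 - 4Q.
Pre-tax equilibrium: 205 - 4Q = 101 + 3Q gives Q* = 14.8571, P* = 145.5714.
With the tax, buyers' net willingness to pay falls by 71: (205 - 71) - 4Q = 101 + 3Q, so Q_t = 4.7143. Buyers pay P_b = 186.1429; sellers receive P_s = P_b - 71 = 115.1429.
CS falls from (1/2)(14.8571)(59.4286) = 441.4694 to (1/2)(4.7143)(18.8571) = 44.449, a change of -397.0204.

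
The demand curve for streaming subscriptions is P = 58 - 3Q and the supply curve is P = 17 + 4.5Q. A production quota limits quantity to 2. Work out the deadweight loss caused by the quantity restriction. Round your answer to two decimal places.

Without the quota, 58 - 3Q = 17 + 4.5Q gives Q* = 5.4667.
At Q = 2 the demand price is 58 - 3(2) = 52 and the supply price is 17 + 4.5(2) = 26.
Deadweight loss is the triangle between the curves from 2 to 5.4667: (1/2)(52 - 26)(5.4667 - 2) = 45.0667.

45.07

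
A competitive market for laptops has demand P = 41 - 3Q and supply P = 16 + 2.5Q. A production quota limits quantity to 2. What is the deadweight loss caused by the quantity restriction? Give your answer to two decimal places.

Without the quota, 41 - 3Q = 16 + 2.5Q gives Q* = 4.5455.
At Q = 2 the demand price is 41 - 3(2) = 35 and the supply price is 16 + 2.5(2) = 21.
Deadweight loss is the triangle between the curves from 2 to 4.5455: (1/2)(35 - 21)(4.5455 - 2) = 17.8182.

17.82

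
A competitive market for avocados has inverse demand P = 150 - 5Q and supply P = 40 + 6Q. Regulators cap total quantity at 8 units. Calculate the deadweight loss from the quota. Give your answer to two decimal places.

Without the quota, 150 - 5Q = 40 + 6Q gives Q* = 10.
At Q = 8 the demand price is 150 - 5(8) = 110 and the supply price is 40 + 6(8) = 88.
DWL = (1/2)(gap between curves at 8) x (Q* - 8) = (1/2)(22)(2) = 22.

22.00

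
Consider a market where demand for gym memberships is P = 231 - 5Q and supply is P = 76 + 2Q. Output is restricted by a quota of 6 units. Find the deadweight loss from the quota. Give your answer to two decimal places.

912.07

Unrestricted equilibrium: Q* = (231 - 76)/(5 + 2) = 22.1429.
At Q = 6 the demand price is 231 - 5(6) = 201 and the supply price is 76 + 2(6) = 88.
DWL = (1/2)(gap between curves at 6) x (Q* - 6) = (1/2)(113)(16.1429) = 912.0714.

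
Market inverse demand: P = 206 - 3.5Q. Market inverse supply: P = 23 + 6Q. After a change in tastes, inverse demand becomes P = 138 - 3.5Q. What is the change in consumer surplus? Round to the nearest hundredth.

-392.93

Initial equilibrium: Q_0 = 19.2632, P_0 = 138.5789; CS_0 = (1/2)(19.2632)(67.4211) = 649.3712, PS_0 = (1/2)(19.2632)(115.5789) = 1113.2078.
New equilibrium: 138 - 3.5Q = 23 + 6Q gives Q_1 = 12.1053, P_1 = 95.6316; CS_1 = 256.4404, PS_1 = 439.6122.
Change in consumer surplus = 256.4404 - 649.3712 = -392.9307.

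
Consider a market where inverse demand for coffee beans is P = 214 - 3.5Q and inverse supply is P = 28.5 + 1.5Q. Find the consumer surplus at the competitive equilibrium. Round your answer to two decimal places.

2408.72

Setting demand equal to supply, 185.5 = 5Q, so Q* = 37.1 and P* = 84.15.
The demand choke price is 214, so CS = (1/2)(Q*)(214 - P*) = (1/2)(37.1)(129.85) = 2408.7175.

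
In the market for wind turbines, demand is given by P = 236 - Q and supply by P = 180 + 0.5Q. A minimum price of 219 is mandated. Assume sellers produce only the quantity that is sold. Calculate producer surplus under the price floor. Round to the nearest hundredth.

590.75

Without the control, 236 - Q = 180 + 0.5Q so Q* = 37.3333 and P* = 198.6667.
At the floor price 219, quantity demanded is (236 - 219)/1 = 17; demand is the short side, so Q = 17 trades at P = 219.
The supply price at Q = 17 is 188.5. PS is the trapezoid between 219 and supply over [0, 17]: (1/2)[(219 - 180) + (219 - 188.5)](17) = 590.75.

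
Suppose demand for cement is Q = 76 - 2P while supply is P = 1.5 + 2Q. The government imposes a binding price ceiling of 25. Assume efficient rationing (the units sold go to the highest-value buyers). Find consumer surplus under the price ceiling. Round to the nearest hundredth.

Rewriting demand in inverse form: P = 38 - 0.5Q.
Free-market equilibrium: 38 - 0.5Q = 1.5 + 2Q gives Q* = 14.6, P* = 30.7.
At P = 25, sellers supply (25 - 1.5)/2 = 11.75 while buyers want more, so the quantity traded is 11.75 at price 25.
The demand price at Q = 11.75 is 32.125. CS is the trapezoid between demand and 25 over [0, 11.75]: (1/2)[(38 - 25) + (32.125 - 25)](11.75) = 118.2344.

118.23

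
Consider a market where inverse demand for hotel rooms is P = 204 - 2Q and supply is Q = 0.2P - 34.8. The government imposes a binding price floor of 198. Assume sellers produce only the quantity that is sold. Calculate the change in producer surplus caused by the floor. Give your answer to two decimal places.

3.58

Rewriting supply in inverse form: P = 174 + 5Q.
Free-market equilibrium: 204 - 2Q = 174 + 5Q gives Q* = 4.2857, P* = 195.4286.
At P = 198, buyers demand (204 - 198)/2 = 3 while sellers would supply more, so the quantity traded is 3 at price 198.
PS goes from (1/2)(4.2857)(21.4286) = 45.9184 to 49.5 (computed as (198 - 174)(3) - (1/2)(5)(3)^2), a change of 3.5816.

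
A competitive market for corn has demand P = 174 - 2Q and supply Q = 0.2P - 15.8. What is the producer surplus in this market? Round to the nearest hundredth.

460.46

Rewriting supply in inverse form: P = 79 + 5Q.
Set 174 - 2Q = 79 + 5Q, which gives 95 = 7Q, so Q* = 13.5714 and P* = 174 - 2(13.5714) = 146.8571.
Producer surplus is the triangle above supply below P*: (1/2)(13.5714)(146.8571 - 79) = (1/2)(13.5714)(67.8571) = 460.4592.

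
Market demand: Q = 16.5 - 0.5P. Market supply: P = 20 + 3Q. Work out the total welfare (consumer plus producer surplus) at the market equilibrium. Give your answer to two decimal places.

Rewriting demand in inverse form: P = 33 - 2Q.
Equilibrium: 33 - 2Q = 20 + 3Q, so Q* = 2.6 and P* = 27.8.
CS = (1/2)(2.6)(5.2) = 6.76 and PS = (1/2)(2.6)(7.8) = 10.14, so total surplus = 16.9.

16.90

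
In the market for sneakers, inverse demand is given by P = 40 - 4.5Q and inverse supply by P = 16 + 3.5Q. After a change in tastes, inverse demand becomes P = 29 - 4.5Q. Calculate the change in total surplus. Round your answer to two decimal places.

Initial equilibrium: Q_0 = 3, P_0 = 26.5; CS_0 = (1/2)(3)(13.5) = 20.25, PS_0 = (1/2)(3)(10.5) = 15.75.
New equilibrium: 29 - 4.5Q = 16 + 3.5Q gives Q_1 = 1.625, P_1 = 21.6875; CS_1 = 5.9414, PS_1 = 4.6211.
Change in total surplus = (5.9414 + 4.6211) - (20.25 + 15.75) = -25.4375.

-25.44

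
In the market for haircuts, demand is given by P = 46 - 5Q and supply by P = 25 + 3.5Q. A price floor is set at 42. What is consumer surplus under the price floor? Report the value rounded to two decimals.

Free-market equilibrium: 46 - 5Q = 25 + 3.5Q gives Q* = 2.4706, P* = 33.6471.
At the floor price 42, quantity demanded is (46 - 42)/5 = 0.8; demand is the short side, so Q = 0.8 trades at P = 42.
CS is the triangle under demand above 42: (1/2)(0.8)(46 - 42) = 1.6.

1.60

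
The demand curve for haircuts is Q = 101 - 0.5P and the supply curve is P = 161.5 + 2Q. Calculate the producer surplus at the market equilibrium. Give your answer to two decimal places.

Rewriting demand in inverse form: P = 202 - 2Q.
Equilibrium: 202 - 2Q = 161.5 + 2Q, so Q* = 10.125 and P* = 181.75.
The supply curve's price intercept is 161.5, so PS = (1/2)(Q*)(P* - 161.5) = (1/2)(10.125)(20.25) = 102.5156.

102.52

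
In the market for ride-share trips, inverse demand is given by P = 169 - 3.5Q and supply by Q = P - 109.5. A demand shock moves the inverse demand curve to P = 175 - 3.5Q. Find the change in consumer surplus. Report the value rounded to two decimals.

64.81

Rewriting supply in inverse form: P = 109.5 + Q.
Initial equilibrium: Q_0 = 13.2222, P_0 = 122.7222; CS_0 = (1/2)(13.2222)(46.2778) = 305.9475, PS_0 = (1/2)(13.2222)(13.2222) = 87.4136.
New equilibrium: 175 - 3.5Q = 109.5 + Q gives Q_1 = 14.5556, P_1 = 124.0556; CS_1 = 370.7623, PS_1 = 105.9321.
Change in consumer surplus = 370.7623 - 305.9475 = 64.8148.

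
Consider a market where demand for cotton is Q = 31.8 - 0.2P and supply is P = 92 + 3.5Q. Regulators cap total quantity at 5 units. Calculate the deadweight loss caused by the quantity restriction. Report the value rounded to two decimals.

Rewriting demand in inverse form: P = 159 - 5Q.
Unrestricted equilibrium: Q* = (159 - 92)/(5 + 3.5) = 7.8824.
At Q = 5 the demand price is 159 - 5(5) = 134 and the supply price is 92 + 3.5(5) = 109.5.
Deadweight loss is the triangle between the curves from 5 to 7.8824: (1/2)(134 - 109.5)(7.8824 - 5) = 35.3088.

35.31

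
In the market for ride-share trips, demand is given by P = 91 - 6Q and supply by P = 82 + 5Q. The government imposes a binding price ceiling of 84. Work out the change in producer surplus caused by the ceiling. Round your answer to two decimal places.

Without the control, 91 - 6Q = 82 + 5Q so Q* = 0.8182 and P* = 86.0909.
At the ceiling price 84, quantity supplied is (84 - 82)/5 = 0.4; supply is the short side, so Q = 0.4 trades at P = 84.
PS goes from (1/2)(0.8182)(4.0909) = 1.6736 to 0.4 (computed as (84 - 82)(0.4) - (1/2)(5)(0.4)^2), a change of -1.2736.

-1.27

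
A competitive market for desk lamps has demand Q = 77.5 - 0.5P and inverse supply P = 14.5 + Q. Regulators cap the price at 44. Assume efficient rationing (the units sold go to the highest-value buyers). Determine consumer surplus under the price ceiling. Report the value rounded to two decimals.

Rewriting demand in inverse form: P = 155 - 2Q.
Free-market equilibrium: 155 - 2Q = 14.5 + Q gives Q* = 46.8333, P* = 61.3333.
At the ceiling price 44, quantity supplied is (44 - 14.5)/1 = 29.5; supply is the short side, so Q = 29.5 trades at P = 44.
The demand price at Q = 29.5 is 96. CS is the trapezoid between demand and 44 over [0, 29.5]: (1/2)[(155 - 44) + (96 - 44)](29.5) = 2404.25.

2404.25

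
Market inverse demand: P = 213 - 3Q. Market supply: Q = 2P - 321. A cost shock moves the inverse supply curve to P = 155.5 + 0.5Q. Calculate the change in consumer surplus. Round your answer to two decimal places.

Rewriting supply in inverse form: P = 160.5 + 0.5Q.
Initial equilibrium: Q_0 = 15, P_0 = 168; CS_0 = (1/2)(15)(45) = 337.5, PS_0 = (1/2)(15)(7.5) = 56.25.
New equilibrium: 213 - 3Q = 155.5 + 0.5Q gives Q_1 = 16.4286, P_1 = 163.7143; CS_1 = 404.8469, PS_1 = 67.4745.
Change in consumer surplus = 404.8469 - 337.5 = 67.3469.

67.35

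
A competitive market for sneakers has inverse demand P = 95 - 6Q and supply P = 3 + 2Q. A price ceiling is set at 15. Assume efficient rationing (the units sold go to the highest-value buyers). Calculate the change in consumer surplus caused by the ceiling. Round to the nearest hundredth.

Without the control, 95 - 6Q = 3 + 2Q so Q* = 11.5 and P* = 26.
At the ceiling price 15, quantity supplied is (15 - 3)/2 = 6; supply is the short side, so Q = 6 trades at P = 15.
CS goes from (1/2)(11.5)(69) = 396.75 to 372 (computed as (95 - 15)(6) - (1/2)(6)(6)^2), a change of -24.75.

-24.75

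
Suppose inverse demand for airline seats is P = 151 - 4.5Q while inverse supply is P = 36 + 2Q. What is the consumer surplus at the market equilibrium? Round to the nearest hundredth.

Equilibrium: 151 - 4.5Q = 36 + 2Q, so Q* = 17.6923 and P* = 71.3846.
Consumer surplus is the triangle under demand above P*: (1/2)(17.6923)(151 - 71.3846) = (1/2)(17.6923)(79.6154) = 704.2899.

704.29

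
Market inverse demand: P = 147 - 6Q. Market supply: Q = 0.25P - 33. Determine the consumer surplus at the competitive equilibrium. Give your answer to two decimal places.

Rewriting supply in inverse form: P = 132 + 4Q.
Equilibrium: 147 - 6Q = 132 + 4Q, so Q* = 1.5 and P* = 138.
Consumer surplus is the triangle under demand above P*: (1/2)(1.5)(147 - 138) = (1/2)(1.5)(9) = 6.75.

6.75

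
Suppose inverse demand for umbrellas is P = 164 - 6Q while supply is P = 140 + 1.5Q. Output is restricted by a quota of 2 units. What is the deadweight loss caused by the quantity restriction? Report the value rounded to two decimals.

Without the quota, 164 - 6Q = 140 + 1.5Q gives Q* = 3.2.
At Q = 2 the demand price is 164 - 6(2) = 152 and the supply price is 140 + 1.5(2) = 143.
Deadweight loss is the triangle between the curves from 2 to 3.2: (1/2)(152 - 143)(3.2 - 2) = 5.4.

5.40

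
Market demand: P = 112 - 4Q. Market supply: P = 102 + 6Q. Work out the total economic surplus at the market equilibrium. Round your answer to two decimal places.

5.00

Equilibrium: 112 - 4Q = 102 + 6Q, so Q* = 1 and P* = 108.
Total surplus is the full triangle between the curves from 0 to Q*: (1/2)(1)(112 - 102) = 5.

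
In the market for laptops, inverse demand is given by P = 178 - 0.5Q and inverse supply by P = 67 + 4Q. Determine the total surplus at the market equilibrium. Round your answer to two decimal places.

Equilibrium: 178 - 0.5Q = 67 + 4Q, so Q* = 24.6667 and P* = 165.6667.
CS = (1/2)(24.6667)(12.3333) = 152.1111 and PS = (1/2)(24.6667)(98.6667) = 1216.8889, so total surplus = 1369.

1369.00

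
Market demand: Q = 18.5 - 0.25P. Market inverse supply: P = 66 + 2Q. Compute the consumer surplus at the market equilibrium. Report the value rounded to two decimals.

3.56

Rewriting demand in inverse form: P = 74 - 4Q.
Equilibrium: 74 - 4Q = 66 + 2Q, so Q* = 1.3333 and P* = 68.6667.
Consumer surplus is the triangle under demand above P*: (1/2)(1.3333)(74 - 68.6667) = (1/2)(1.3333)(5.3333) = 3.5556.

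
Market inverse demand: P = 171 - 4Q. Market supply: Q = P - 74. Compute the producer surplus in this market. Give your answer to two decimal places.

188.18

Rewriting supply in inverse form: P = 74 + Q.
Equilibrium: 171 - 4Q = 74 + Q, so Q* = 19.4 and P* = 93.4.
Producer surplus is the triangle above supply below P*: (1/2)(19.4)(93.4 - 74) = (1/2)(19.4)(19.4) = 188.18.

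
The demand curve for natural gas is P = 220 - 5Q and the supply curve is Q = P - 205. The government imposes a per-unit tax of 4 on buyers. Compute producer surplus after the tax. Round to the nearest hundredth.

1.68

Rewriting supply in inverse form: P = 205 + Q.
Without the tax, 220 - 5Q = 205 + Q so Q* = 2.5 and P* = 207.5.
With the tax, buyers' net willingness to pay falls by 4: (220 - 4) - 5Q = 205 + Q, so Q_t = 1.8333. Buyers pay P_b = 210.8333; sellers receive P_s = P_b - 4 = 206.8333.
PS = (1/2)(Q_t)(P_s - 205) = (1/2)(1.8333)(1.8333) = 1.6806.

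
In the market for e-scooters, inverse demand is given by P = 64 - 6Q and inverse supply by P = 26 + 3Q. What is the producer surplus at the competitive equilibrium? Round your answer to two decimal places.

Set 64 - 6Q = 26 + 3Q, which gives 38 = 9Q, so Q* = 4.2222 and P* = 64 - 6(4.2222) = 38.6667.
Producer surplus is the triangle above supply below P*: (1/2)(4.2222)(38.6667 - 26) = (1/2)(4.2222)(12.6667) = 26.7407.

26.74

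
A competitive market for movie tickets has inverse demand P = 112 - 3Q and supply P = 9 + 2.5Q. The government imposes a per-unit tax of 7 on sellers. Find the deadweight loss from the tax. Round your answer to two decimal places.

4.45

Pre-tax equilibrium: 112 - 3Q = 9 + 2.5Q gives Q* = 18.7273, P* = 55.8182.
A tax on sellers shifts supply up by 7: 112 - 3Q = 9 + 2.5Q + 7, so Q_t = 17.4545. Buyers pay P_b = 59.6364; sellers receive P_s = P_b - 7 = 52.6364.
The welfare triangle lost has base Q* - Q_t = 1.2727 and height t = 7, so DWL = (1/2)(1.2727)(7) = 4.4545.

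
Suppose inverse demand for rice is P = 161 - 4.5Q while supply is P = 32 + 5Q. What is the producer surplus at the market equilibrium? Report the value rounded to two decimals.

460.97

Equilibrium: 161 - 4.5Q = 32 + 5Q, so Q* = 13.5789 and P* = 99.8947.
The supply curve's price intercept is 32, so PS = (1/2)(Q*)(P* - 32) = (1/2)(13.5789)(67.8947) = 460.9695.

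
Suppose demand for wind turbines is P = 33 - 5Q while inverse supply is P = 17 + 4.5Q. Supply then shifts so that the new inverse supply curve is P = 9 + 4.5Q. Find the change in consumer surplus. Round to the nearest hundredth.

8.86

Initial equilibrium: Q_0 = 1.6842, P_0 = 24.5789; CS_0 = (1/2)(1.6842)(8.4211) = 7.0914, PS_0 = (1/2)(1.6842)(7.5789) = 6.3823.
New equilibrium: 33 - 5Q = 9 + 4.5Q gives Q_1 = 2.5263, P_1 = 20.3684; CS_1 = 15.9557, PS_1 = 14.3601.
Change in consumer surplus = 15.9557 - 7.0914 = 8.8643.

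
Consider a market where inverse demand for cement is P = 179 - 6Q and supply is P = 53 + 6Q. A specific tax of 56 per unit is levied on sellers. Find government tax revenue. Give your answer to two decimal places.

Pre-tax equilibrium: 179 - 6Q = 53 + 6Q gives Q* = 10.5, P* = 116.
With the tax, sellers need 56 more per unit: 179 - 6Q = 53 + 6Q + 56, so Q_t = 5.8333. Buyers pay P_b = 144; sellers receive P_s = P_b - 56 = 88.
Revenue is the tax times quantity traded: 56 x 5.8333 = 326.6667.

326.67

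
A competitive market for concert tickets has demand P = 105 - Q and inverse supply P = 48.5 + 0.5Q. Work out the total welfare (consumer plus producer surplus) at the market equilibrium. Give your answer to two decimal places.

1064.08

Set 105 - Q = 48.5 + 0.5Q, which gives 56.5 = 1.5Q, so Q* = 37.6667 and P* = 105 - (37.6667) = 67.3333.
Total surplus is the full triangle between the curves from 0 to Q*: (1/2)(37.6667)(105 - 48.5) = 1064.0833.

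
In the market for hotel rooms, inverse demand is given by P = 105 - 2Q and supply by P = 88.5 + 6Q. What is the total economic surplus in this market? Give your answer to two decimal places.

Equilibrium: 105 - 2Q = 88.5 + 6Q, so Q* = 2.0625 and P* = 100.875.
CS = (1/2)(2.0625)(4.125) = 4.2539 and PS = (1/2)(2.0625)(12.375) = 12.7617, so total surplus = 17.0156.

17.02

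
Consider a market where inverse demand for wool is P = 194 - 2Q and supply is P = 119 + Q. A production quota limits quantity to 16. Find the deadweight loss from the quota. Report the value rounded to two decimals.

121.50

Unrestricted equilibrium: Q* = (194 - 119)/(2 + 1) = 25.
At Q = 16 the demand price is 194 - 2(16) = 162 and the supply price is 119 + (16) = 135.
Deadweight loss is the triangle between the curves from 16 to 25: (1/2)(162 - 135)(25 - 16) = 121.5.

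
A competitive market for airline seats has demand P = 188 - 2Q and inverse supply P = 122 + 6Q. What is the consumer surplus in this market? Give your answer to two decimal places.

68.06

Equilibrium: 188 - 2Q = 122 + 6Q, so Q* = 8.25 and P* = 171.5.
Consumer surplus is the triangle under demand above P*: (1/2)(8.25)(188 - 171.5) = (1/2)(8.25)(16.5) = 68.0625.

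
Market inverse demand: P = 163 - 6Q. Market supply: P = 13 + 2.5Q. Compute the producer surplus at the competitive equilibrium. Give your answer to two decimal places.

389.27

Equilibrium: 163 - 6Q = 13 + 2.5Q, so Q* = 17.6471 and P* = 57.1176.
PS is the area between P* and the supply curve from 0 to Q*: (1/2)(17.6471)(44.1176) = 389.2734.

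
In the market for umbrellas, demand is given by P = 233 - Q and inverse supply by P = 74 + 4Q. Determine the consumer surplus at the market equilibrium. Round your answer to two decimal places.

Equilibrium: 233 - Q = 74 + 4Q, so Q* = 31.8 and P* = 201.2.
CS is the area between the demand curve and P* from 0 to Q*: (1/2)(31.8)(31.8) = 505.62.

505.62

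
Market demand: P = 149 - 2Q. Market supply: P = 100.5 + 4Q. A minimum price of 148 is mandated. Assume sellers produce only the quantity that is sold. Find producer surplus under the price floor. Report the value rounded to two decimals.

23.25

Without the control, 149 - 2Q = 100.5 + 4Q so Q* = 8.0833 and P* = 132.8333.
At P = 148, buyers demand (149 - 148)/2 = 0.5 while sellers would supply more, so the quantity traded is 0.5 at price 148.
The supply price at Q = 0.5 is 102.5. PS is the trapezoid between 148 and supply over [0, 0.5]: (1/2)[(148 - 100.5) + (148 - 102.5)](0.5) = 23.25.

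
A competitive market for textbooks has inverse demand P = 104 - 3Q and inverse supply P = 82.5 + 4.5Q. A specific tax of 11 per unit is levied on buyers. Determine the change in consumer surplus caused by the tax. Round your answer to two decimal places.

-9.39

Without the tax, 104 - 3Q = 82.5 + 4.5Q so Q* = 2.8667 and P* = 95.4.
With the tax, buyers' net willingness to pay falls by 11: (104 - 11) - 3Q = 82.5 + 4.5Q, so Q_t = 1.4. Buyers pay P_b = 99.8; sellers receive P_s = P_b - 11 = 88.8.
CS falls from (1/2)(2.8667)(8.6) = 12.3267 to (1/2)(1.4)(4.2) = 2.94, a change of -9.3867.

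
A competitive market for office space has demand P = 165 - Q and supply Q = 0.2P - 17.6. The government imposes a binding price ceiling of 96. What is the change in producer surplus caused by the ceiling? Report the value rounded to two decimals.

Rewriting supply in inverse form: P = 88 + 5Q.
Free-market equilibrium: 165 - Q = 88 + 5Q gives Q* = 12.8333, P* = 152.1667.
At P = 96, sellers supply (96 - 88)/5 = 1.6 while buyers want more, so the quantity traded is 1.6 at price 96.
PS goes from (1/2)(12.8333)(64.1667) = 411.7361 to 6.4 (computed as (96 - 88)(1.6) - (1/2)(5)(1.6)^2), a change of -405.3361.

-405.34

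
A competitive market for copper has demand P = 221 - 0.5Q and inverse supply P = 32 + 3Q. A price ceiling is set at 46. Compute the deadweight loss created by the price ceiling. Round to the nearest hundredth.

Free-market equilibrium: 221 - 0.5Q = 32 + 3Q gives Q* = 54, P* = 194.
At the ceiling price 46, quantity supplied is (46 - 32)/3 = 4.6667; supply is the short side, so Q = 4.6667 trades at P = 46.
The lost-trades triangle has base Q* - 4.6667 = 49.3333 and height equal to the gap between the curves at Q = 4.6667, which is 218.6667 - 46 = 172.6667. DWL = (1/2)(49.3333)(172.6667) = 4259.1111.

4259.11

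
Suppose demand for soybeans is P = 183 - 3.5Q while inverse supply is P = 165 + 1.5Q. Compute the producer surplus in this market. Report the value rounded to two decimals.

Setting demand equal to supply, 18 = 5Q, so Q* = 3.6 and P* = 170.4.
Producer surplus is the triangle above supply below P*: (1/2)(3.6)(170.4 - 165) = (1/2)(3.6)(5.4) = 9.72.

9.72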